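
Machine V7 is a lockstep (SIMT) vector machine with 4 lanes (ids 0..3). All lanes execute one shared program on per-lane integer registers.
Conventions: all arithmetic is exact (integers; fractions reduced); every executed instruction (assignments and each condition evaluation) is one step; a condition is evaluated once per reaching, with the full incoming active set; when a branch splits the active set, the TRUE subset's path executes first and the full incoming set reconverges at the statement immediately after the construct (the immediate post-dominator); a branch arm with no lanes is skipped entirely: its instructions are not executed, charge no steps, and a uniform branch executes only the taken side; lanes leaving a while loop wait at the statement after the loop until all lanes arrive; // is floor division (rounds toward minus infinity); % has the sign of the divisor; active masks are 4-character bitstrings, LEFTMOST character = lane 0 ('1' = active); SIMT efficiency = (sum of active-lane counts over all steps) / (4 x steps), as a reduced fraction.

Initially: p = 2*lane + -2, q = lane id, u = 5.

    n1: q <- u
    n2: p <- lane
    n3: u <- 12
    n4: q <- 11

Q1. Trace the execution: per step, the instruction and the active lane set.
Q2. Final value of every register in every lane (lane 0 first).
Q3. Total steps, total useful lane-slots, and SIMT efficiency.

step 0: q <- u                       1111
step 1: p <- lane                    1111
step 2: u <- 12                      1111
step 3: q <- 11                      1111

Answer: 4 steps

p: 0,1,2,3
q: 11,11,11,11
u: 12,12,12,12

steps = 4; useful = 16; efficiency = 16/16 = 1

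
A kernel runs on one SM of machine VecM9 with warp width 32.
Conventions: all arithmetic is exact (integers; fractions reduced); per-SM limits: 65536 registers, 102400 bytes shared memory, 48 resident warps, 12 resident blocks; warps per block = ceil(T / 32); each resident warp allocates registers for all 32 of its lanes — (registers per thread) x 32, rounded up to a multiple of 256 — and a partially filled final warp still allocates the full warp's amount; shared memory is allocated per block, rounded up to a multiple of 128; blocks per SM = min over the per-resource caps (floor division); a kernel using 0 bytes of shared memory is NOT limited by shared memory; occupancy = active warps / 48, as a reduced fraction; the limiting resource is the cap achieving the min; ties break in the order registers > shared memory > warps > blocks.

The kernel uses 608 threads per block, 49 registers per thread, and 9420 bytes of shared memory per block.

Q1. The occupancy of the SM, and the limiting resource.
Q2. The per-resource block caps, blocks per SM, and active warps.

Answer: occupancy 19/48, limited by registers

registers: 1 block
shared memory: 10 blocks
warps: 2 blocks
blocks: 12 blocks

Answer: 1 block, 19 active warps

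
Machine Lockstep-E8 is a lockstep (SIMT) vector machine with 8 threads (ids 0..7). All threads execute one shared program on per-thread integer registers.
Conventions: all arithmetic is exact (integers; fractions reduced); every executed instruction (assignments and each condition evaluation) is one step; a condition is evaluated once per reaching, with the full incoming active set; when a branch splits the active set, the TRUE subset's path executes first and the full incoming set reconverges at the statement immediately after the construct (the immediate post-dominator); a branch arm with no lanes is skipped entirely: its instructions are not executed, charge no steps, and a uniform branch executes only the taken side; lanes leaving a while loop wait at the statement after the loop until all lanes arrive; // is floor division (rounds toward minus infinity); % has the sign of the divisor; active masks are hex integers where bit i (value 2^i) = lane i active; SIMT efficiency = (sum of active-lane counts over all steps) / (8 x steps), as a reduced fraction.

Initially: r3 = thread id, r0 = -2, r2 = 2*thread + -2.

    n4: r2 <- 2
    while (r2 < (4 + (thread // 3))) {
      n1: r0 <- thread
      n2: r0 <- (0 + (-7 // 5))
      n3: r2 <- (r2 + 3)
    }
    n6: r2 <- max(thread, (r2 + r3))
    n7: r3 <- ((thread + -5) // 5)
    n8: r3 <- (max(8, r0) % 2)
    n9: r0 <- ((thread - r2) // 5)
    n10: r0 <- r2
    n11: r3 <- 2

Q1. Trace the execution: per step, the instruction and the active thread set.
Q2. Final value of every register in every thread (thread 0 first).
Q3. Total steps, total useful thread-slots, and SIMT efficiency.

step 0: r2 <- 2                      0xff
step 1: eval (r2 < (4 + (thread // 3))) 0xff
step 2: r0 <- thread                 0xff
step 3: r0 <- (0 + (-7 // 5))        0xff
step 4: r2 <- (r2 + 3)               0xff
step 5: eval (r2 < (4 + (thread // 3))) 0xff
step 6: r0 <- thread                 0xc0
step 7: r0 <- (0 + (-7 // 5))        0xc0
step 8: r2 <- (r2 + 3)               0xc0
step 9: eval (r2 < (4 + (thread // 3))) 0xc0
step 10: r2 <- max(thread, (r2 + r3)) 0xff
step 11: r3 <- ((thread + -5) // 5)   0xff
step 12: r3 <- (max(8, r0) % 2)       0xff
step 13: r0 <- ((thread - r2) // 5)   0xff
step 14: r0 <- r2                     0xff
step 15: r3 <- 2                      0xff

Answer: 16 steps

r3: 2,2,2,2,2,2,2,2
r0: 5,6,7,8,9,10,14,15
r2: 5,6,7,8,9,10,14,15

steps = 16; useful = 104; efficiency = 104/128 = 13/16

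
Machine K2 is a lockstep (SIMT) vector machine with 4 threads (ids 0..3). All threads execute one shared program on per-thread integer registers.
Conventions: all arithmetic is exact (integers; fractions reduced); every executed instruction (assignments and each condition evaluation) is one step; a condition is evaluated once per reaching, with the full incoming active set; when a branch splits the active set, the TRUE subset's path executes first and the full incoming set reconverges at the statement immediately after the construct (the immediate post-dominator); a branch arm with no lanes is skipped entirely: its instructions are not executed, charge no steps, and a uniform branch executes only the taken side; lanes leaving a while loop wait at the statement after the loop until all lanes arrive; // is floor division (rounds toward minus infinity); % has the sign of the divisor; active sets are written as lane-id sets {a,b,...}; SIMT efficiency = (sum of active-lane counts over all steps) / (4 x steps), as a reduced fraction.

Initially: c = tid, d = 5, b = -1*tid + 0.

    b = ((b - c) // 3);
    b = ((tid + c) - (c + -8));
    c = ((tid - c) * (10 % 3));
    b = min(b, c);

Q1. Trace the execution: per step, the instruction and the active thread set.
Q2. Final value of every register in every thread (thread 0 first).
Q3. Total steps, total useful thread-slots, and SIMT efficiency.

step 0: b <- ((b - c) // 3)          {0,1,2,3}
step 1: b <- ((tid + c) - (c + -8))  {0,1,2,3}
step 2: c <- ((tid - c) * (10 % 3))  {0,1,2,3}
step 3: b <- min(b, c)               {0,1,2,3}

Answer: 4 steps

c: 0,0,0,0
d: 5,5,5,5
b: 0,0,0,0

steps = 4; useful = 16; efficiency = 16/16 = 1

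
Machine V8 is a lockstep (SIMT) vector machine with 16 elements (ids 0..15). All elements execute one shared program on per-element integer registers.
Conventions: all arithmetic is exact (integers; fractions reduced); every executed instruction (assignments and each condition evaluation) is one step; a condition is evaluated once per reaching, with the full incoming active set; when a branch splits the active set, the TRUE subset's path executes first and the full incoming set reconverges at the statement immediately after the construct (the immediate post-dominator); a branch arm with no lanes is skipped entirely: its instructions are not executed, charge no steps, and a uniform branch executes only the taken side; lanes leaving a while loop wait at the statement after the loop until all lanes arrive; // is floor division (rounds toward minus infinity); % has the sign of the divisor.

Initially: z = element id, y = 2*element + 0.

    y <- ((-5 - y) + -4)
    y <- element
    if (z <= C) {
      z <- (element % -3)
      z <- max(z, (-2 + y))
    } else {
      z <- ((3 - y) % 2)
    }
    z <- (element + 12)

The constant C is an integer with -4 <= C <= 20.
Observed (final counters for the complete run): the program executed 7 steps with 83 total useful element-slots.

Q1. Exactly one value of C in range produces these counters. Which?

Answer: C = 2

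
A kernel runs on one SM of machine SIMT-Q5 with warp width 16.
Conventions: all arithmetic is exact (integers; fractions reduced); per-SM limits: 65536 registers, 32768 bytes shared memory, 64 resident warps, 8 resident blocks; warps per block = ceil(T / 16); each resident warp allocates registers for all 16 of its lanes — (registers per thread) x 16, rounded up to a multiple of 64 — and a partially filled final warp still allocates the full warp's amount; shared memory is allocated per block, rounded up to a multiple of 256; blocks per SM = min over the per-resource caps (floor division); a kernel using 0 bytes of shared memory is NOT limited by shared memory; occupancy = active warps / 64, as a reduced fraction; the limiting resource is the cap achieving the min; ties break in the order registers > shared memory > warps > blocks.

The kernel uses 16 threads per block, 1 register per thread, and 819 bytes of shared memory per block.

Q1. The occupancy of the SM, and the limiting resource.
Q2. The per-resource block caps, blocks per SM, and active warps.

Answer: occupancy 1/8, limited by blocks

registers: 1024 blocks
shared memory: 32 blocks
warps: 64 blocks
blocks: 8 blocks

Answer: 8 blocks, 8 active warps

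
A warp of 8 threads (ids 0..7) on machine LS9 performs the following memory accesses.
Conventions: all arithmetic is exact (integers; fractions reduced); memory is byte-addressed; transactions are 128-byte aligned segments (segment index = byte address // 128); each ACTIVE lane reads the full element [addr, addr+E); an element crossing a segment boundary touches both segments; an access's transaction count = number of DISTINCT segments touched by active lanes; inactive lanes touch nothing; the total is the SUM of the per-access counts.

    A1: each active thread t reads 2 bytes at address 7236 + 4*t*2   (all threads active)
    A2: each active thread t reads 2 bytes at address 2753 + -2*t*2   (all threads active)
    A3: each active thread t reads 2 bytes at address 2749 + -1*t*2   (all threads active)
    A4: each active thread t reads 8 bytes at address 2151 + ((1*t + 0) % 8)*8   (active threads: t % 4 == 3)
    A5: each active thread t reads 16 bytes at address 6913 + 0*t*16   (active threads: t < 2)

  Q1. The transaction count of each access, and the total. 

A1: 1 transaction
A2: 1 transaction
A3: 1 transaction
A4: 2 transactions
A5: 1 transaction

Answer: 1,1,1,2,1; total 6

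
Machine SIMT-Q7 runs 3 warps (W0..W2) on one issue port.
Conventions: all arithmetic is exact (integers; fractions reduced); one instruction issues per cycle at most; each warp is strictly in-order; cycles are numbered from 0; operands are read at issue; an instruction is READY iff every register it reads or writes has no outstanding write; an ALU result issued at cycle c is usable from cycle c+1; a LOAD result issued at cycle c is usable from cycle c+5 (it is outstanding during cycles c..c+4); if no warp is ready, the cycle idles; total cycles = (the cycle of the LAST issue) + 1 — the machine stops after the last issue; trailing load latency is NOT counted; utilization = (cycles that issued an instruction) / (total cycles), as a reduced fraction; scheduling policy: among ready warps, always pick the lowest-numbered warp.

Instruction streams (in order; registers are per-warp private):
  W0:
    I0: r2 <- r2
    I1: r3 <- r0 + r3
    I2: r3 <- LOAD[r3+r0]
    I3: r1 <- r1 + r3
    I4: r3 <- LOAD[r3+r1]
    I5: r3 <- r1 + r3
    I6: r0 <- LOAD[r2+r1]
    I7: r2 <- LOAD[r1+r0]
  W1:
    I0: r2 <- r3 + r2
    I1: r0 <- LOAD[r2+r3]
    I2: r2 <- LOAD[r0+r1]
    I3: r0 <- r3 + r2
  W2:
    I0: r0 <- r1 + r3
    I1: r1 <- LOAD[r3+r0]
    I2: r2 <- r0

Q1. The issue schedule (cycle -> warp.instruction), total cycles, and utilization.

cycle 0: W0.I0
cycle 1: W0.I1
cycle 2: W0.I2
cycle 3: W1.I0
cycle 4: W1.I1
cycle 5: W2.I0
cycle 6: W2.I1
cycle 7: W0.I3
cycle 8: W0.I4
cycle 9: W1.I2
cycle 10: W2.I2
cycle 11: idle
cycle 12: idle
cycle 13: W0.I5
cycle 14: W0.I6
cycle 15: W1.I3
cycle 16: idle
cycle 17: idle
cycle 18: idle
cycle 19: W0.I7

Answer: 20 cycles, utilization 3/4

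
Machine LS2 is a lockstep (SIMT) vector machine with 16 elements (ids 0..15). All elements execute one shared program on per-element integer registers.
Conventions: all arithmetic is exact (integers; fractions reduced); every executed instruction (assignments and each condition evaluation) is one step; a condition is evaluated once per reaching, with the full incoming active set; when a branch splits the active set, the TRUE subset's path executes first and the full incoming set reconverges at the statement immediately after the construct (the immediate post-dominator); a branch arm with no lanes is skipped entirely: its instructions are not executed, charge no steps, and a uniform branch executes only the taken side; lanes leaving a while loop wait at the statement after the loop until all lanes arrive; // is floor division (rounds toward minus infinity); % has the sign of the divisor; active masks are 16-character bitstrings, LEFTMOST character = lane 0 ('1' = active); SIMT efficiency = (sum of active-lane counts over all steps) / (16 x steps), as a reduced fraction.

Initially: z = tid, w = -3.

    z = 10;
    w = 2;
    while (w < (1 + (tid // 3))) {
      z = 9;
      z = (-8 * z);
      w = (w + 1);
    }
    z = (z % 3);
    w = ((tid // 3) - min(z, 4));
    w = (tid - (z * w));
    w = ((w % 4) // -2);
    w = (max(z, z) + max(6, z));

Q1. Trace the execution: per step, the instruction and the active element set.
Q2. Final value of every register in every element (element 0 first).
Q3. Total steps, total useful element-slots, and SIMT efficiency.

step 0: z <- 10                      1111111111111111
step 1: w <- 2                       1111111111111111
step 2: eval (w < (1 + (tid // 3)))  1111111111111111
step 3: z <- 9                       0000001111111111
step 4: z <- (-8 * z)                0000001111111111
step 5: w <- (w + 1)                 0000001111111111
step 6: eval (w < (1 + (tid // 3)))  0000001111111111
step 7: z <- 9                       0000000001111111
step 8: z <- (-8 * z)                0000000001111111
step 9: w <- (w + 1)                 0000000001111111
step 10: eval (w < (1 + (tid // 3)))  0000000001111111
step 11: z <- 9                       0000000000001111
step 12: z <- (-8 * z)                0000000000001111
step 13: w <- (w + 1)                 0000000000001111
step 14: eval (w < (1 + (tid // 3)))  0000000000001111
step 15: z <- 9                       0000000000000001
step 16: z <- (-8 * z)                0000000000000001
step 17: w <- (w + 1)                 0000000000000001
step 18: eval (w < (1 + (tid // 3)))  0000000000000001
step 19: z <- (z % 3)                 1111111111111111
step 20: w <- ((tid // 3) - min(z, 4)) 1111111111111111
step 21: w <- (tid - (z * w))         1111111111111111
step 22: w <- ((w % 4) // -2)         1111111111111111
step 23: w <- (max(z, z) + max(6, z)) 1111111111111111

Answer: 24 steps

z: 1,1,1,1,1,1,0,0,0,0,0,0,0,0,0,0
w: 7,7,7,7,7,7,6,6,6,6,6,6,6,6,6,6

steps = 24; useful = 216; efficiency = 216/384 = 9/16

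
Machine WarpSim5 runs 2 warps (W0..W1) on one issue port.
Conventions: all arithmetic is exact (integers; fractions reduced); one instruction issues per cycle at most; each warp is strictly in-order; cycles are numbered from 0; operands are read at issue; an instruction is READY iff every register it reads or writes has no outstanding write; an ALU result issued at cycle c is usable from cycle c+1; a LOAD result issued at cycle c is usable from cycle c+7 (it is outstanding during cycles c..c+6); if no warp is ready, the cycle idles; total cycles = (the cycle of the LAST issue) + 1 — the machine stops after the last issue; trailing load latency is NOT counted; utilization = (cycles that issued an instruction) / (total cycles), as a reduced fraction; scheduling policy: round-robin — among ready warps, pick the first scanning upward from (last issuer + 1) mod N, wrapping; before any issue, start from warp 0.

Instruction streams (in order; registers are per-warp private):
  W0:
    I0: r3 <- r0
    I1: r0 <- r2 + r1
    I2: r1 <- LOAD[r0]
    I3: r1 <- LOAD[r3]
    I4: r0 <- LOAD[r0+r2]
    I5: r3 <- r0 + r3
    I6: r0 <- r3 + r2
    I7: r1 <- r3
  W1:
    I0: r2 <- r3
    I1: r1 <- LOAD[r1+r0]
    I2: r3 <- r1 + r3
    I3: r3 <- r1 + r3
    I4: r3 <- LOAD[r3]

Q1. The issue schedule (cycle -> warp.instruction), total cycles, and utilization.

cycle 0: W0.I0
cycle 1: W1.I0
cycle 2: W0.I1
cycle 3: W1.I1
cycle 4: W0.I2
cycle 5: idle
cycle 6: idle
cycle 7: idle
cycle 8: idle
cycle 9: idle
cycle 10: W1.I2
cycle 11: W0.I3
cycle 12: W1.I3
cycle 13: W0.I4
cycle 14: W1.I4
cycle 15: idle
cycle 16: idle
cycle 17: idle
cycle 18: idle
cycle 19: idle
cycle 20: W0.I5
cycle 21: W0.I6
cycle 22: W0.I7

Answer: 23 cycles, utilization 13/23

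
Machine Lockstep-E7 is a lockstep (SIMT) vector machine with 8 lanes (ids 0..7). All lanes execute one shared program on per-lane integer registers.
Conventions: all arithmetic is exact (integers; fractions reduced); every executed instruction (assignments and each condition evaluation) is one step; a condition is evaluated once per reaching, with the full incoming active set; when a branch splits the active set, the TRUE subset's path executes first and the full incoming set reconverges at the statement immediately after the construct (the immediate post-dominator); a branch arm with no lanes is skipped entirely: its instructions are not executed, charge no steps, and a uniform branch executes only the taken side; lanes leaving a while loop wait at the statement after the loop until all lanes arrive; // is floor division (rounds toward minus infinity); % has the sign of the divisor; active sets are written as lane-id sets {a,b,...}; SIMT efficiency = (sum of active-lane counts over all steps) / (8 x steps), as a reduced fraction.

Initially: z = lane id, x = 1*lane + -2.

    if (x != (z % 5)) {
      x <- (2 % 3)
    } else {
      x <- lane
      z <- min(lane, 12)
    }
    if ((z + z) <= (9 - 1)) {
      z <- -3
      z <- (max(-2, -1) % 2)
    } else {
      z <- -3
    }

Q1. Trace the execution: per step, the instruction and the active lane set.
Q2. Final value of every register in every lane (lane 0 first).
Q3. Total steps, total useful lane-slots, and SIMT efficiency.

step 0: eval (x != (z % 5))          {0,1,2,3,4,5,6,7}
step 1: x <- (2 % 3)                 {0,1,2,3,4,5,6,7}
step 2: eval ((z + z) <= (9 - 1))    {0,1,2,3,4,5,6,7}
step 3: z <- -3                      {0,1,2,3,4}
step 4: z <- (max(-2, -1) % 2)       {0,1,2,3,4}
step 5: z <- -3                      {5,6,7}

Answer: 6 steps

z: 1,1,1,1,1,-3,-3,-3
x: 2,2,2,2,2,2,2,2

steps = 6; useful = 37; efficiency = 37/48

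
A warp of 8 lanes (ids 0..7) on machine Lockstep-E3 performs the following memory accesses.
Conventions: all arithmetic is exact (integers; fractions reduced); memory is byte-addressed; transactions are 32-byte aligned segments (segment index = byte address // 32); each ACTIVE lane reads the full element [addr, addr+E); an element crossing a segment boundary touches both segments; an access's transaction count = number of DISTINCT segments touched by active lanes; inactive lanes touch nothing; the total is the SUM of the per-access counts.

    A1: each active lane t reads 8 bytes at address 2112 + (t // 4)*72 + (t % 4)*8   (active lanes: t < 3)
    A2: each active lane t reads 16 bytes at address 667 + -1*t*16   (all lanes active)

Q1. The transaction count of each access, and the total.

A1: 1 transaction
A2: 5 transactions

Answer: 1,5; total 6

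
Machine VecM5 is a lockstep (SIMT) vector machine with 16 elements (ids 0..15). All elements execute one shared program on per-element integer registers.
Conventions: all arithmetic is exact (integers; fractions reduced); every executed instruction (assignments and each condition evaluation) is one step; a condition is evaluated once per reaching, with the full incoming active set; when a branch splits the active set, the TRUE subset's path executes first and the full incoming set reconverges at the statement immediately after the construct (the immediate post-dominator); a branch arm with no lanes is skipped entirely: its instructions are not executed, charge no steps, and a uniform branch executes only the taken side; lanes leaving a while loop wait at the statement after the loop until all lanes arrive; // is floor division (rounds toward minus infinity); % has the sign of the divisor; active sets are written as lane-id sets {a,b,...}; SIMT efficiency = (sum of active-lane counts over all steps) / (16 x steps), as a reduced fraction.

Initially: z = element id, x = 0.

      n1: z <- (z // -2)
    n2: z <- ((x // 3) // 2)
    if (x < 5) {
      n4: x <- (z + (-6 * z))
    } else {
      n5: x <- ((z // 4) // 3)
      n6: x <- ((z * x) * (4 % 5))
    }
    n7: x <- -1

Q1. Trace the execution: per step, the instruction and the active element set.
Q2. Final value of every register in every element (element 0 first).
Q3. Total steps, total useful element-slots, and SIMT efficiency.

step 0: z <- (z // -2)               {0,1,2,3,4,5,6,7,8,9,10,11,12,13,14,15}
step 1: z <- ((x // 3) // 2)         {0,1,2,3,4,5,6,7,8,9,10,11,12,13,14,15}
step 2: eval (x < 5)                 {0,1,2,3,4,5,6,7,8,9,10,11,12,13,14,15}
step 3: x <- (z + (-6 * z))          {0,1,2,3,4,5,6,7,8,9,10,11,12,13,14,15}
step 4: x <- -1                      {0,1,2,3,4,5,6,7,8,9,10,11,12,13,14,15}

Answer: 5 steps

z: 0,0,0,0,0,0,0,0,0,0,0,0,0,0,0,0
x: -1,-1,-1,-1,-1,-1,-1,-1,-1,-1,-1,-1,-1,-1,-1,-1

steps = 5; useful = 80; efficiency = 80/80 = 1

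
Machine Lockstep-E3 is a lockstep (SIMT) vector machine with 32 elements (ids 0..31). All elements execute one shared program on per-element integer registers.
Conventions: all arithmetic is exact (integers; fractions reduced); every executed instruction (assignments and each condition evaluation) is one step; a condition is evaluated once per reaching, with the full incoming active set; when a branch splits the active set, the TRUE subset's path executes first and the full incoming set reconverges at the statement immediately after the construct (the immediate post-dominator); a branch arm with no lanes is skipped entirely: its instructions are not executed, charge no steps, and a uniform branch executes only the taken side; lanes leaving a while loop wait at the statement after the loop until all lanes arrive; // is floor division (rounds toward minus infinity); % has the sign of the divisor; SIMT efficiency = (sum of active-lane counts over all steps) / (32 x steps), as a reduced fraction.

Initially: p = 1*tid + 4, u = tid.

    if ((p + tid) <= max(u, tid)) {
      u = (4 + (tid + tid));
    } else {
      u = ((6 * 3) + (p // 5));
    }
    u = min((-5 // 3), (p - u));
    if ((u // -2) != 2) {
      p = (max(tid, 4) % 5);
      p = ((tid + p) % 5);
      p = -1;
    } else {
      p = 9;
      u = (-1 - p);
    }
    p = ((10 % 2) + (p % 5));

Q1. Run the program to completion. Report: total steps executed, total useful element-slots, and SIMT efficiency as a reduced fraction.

Answer: 10 steps, 254 useful, 127/160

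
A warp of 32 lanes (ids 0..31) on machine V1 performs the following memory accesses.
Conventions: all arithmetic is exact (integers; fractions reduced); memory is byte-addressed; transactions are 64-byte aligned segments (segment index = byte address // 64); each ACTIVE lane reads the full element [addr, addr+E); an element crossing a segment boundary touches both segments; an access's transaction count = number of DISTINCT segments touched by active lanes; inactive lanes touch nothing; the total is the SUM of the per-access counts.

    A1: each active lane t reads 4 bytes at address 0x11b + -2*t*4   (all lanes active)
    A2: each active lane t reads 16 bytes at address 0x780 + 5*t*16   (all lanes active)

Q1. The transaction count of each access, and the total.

A1: 5 transactions
A2: 32 transactions

Answer: 5,32; total 37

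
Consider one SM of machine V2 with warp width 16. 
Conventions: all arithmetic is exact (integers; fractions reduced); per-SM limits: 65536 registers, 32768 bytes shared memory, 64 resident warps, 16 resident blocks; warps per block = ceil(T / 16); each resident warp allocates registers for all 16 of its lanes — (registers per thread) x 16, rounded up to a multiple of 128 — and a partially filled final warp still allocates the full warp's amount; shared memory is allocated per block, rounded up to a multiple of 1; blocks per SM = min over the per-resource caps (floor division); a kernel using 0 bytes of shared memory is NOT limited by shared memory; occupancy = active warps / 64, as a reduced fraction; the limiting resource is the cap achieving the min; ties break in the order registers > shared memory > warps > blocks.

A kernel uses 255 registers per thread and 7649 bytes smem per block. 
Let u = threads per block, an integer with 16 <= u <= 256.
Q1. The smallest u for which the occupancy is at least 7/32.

Answer: u = 49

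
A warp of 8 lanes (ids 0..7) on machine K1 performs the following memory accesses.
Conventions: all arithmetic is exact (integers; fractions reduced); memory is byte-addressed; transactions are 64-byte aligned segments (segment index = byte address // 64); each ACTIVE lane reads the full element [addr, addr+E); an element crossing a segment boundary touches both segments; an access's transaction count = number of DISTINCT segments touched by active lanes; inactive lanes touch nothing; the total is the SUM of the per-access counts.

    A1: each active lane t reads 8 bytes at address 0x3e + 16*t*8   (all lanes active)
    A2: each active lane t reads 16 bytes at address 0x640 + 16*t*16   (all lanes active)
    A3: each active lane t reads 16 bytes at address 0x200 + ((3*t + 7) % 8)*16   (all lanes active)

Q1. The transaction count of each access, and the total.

A1: 16 transactions
A2: 8 transactions
A3: 2 transactions

Answer: 16,8,2; total 26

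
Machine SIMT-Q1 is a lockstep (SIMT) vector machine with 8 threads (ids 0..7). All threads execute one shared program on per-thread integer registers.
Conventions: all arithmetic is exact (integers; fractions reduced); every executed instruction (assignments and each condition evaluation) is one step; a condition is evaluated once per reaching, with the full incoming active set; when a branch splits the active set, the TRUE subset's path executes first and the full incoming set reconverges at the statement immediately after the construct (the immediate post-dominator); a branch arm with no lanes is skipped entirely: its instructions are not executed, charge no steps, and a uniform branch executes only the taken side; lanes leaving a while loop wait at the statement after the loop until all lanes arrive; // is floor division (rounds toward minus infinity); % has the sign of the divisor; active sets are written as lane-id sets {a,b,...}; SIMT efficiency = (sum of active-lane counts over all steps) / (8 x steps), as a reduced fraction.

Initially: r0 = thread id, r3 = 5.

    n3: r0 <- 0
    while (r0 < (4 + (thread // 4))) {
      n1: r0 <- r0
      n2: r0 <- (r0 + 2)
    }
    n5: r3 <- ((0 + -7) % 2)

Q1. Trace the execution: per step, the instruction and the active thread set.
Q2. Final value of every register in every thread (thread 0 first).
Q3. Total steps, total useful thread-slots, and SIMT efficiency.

step 0: r0 <- 0                      {0,1,2,3,4,5,6,7}
step 1: eval (r0 < (4 + (thread // 4))) {0,1,2,3,4,5,6,7}
step 2: r0 <- r0                     {0,1,2,3,4,5,6,7}
step 3: r0 <- (r0 + 2)               {0,1,2,3,4,5,6,7}
step 4: eval (r0 < (4 + (thread // 4))) {0,1,2,3,4,5,6,7}
step 5: r0 <- r0                     {0,1,2,3,4,5,6,7}
step 6: r0 <- (r0 + 2)               {0,1,2,3,4,5,6,7}
step 7: eval (r0 < (4 + (thread // 4))) {0,1,2,3,4,5,6,7}
step 8: r0 <- r0                     {4,5,6,7}
step 9: r0 <- (r0 + 2)               {4,5,6,7}
step 10: eval (r0 < (4 + (thread // 4))) {4,5,6,7}
step 11: r3 <- ((0 + -7) % 2)         {0,1,2,3,4,5,6,7}

Answer: 12 steps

r0: 4,4,4,4,6,6,6,6
r3: 1,1,1,1,1,1,1,1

steps = 12; useful = 84; efficiency = 84/96 = 7/8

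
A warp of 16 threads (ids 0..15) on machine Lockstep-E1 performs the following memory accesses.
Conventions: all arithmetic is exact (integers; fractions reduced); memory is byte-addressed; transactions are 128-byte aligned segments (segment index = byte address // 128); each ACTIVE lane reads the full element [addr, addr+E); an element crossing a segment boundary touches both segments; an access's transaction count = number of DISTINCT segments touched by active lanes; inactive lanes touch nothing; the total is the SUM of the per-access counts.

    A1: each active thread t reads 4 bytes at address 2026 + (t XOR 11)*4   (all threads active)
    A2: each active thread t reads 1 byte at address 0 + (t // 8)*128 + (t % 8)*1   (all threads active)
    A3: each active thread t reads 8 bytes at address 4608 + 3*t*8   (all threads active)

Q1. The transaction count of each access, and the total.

A1: 2 transactions
A2: 2 transactions
A3: 3 transactions

Answer: 2,2,3; total 7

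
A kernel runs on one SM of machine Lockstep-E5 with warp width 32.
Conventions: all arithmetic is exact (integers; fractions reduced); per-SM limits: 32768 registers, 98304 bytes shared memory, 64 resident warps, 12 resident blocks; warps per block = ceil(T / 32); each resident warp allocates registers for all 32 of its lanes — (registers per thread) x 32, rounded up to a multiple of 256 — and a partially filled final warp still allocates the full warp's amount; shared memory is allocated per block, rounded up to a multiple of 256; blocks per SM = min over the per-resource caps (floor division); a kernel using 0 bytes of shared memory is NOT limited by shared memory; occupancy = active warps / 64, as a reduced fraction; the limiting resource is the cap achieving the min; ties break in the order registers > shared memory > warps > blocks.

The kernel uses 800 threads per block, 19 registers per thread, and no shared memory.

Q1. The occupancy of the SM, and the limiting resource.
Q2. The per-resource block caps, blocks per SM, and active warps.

Answer: occupancy 25/64, limited by registers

registers: 1 block
shared memory: no limit (kernel uses none)
warps: 2 blocks
blocks: 12 blocks

Answer: 1 block, 25 active warps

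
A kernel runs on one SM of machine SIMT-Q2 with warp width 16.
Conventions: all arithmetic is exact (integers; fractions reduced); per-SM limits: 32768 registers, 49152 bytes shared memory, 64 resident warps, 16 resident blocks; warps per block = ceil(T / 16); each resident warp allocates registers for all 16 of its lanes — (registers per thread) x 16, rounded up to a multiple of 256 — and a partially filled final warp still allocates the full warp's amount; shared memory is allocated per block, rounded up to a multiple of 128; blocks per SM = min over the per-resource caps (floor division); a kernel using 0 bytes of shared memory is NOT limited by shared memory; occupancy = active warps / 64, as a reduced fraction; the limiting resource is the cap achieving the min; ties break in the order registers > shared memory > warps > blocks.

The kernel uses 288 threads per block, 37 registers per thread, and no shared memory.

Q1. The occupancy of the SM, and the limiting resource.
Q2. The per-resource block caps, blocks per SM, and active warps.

Answer: occupancy 9/16, limited by registers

registers: 2 blocks
shared memory: no limit (kernel uses none)
warps: 3 blocks
blocks: 16 blocks

Answer: 2 blocks, 36 active warps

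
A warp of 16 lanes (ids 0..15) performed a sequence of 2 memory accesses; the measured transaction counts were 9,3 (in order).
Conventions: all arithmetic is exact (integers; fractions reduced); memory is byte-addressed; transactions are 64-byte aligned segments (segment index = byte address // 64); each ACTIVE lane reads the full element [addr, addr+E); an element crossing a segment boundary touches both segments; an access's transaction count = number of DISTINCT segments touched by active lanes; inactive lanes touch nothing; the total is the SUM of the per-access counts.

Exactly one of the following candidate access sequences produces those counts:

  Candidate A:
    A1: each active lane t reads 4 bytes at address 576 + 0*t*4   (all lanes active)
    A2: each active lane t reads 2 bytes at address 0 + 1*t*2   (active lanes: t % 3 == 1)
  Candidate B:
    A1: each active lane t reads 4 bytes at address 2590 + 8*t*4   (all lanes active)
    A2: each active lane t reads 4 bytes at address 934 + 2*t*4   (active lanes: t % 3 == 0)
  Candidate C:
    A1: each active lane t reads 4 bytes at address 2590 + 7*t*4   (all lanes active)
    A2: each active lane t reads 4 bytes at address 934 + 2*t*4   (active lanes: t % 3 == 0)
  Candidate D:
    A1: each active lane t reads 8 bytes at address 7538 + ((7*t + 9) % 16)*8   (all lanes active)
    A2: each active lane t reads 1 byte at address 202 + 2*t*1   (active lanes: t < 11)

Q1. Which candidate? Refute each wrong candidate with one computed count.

A: A1 gives 1 transaction, not 9
C: A1 gives 8 transactions, not 9
D: A1 gives 3 transactions, not 9
B: all counts match (9,3)

Answer: B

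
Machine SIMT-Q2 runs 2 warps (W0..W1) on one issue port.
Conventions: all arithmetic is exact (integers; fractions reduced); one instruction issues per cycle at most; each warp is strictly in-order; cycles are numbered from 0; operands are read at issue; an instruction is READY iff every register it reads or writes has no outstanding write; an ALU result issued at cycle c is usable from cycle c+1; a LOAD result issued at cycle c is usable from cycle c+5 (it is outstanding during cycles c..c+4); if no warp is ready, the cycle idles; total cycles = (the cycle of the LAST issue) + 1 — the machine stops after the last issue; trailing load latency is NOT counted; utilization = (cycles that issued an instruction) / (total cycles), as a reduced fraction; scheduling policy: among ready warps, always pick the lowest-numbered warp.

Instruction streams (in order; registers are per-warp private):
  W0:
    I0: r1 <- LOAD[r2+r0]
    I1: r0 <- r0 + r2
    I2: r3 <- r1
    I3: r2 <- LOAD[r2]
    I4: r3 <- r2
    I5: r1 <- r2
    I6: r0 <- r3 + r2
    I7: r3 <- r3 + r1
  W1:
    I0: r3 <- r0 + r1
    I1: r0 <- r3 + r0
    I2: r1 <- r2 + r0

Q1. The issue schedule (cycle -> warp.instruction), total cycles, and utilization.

cycle 0: W0.I0
cycle 1: W0.I1
cycle 2: W1.I0
cycle 3: W1.I1
cycle 4: W1.I2
cycle 5: W0.I2
cycle 6: W0.I3
cycle 7: idle
cycle 8: idle
cycle 9: idle
cycle 10: idle
cycle 11: W0.I4
cycle 12: W0.I5
cycle 13: W0.I6
cycle 14: W0.I7

Answer: 15 cycles, utilization 11/15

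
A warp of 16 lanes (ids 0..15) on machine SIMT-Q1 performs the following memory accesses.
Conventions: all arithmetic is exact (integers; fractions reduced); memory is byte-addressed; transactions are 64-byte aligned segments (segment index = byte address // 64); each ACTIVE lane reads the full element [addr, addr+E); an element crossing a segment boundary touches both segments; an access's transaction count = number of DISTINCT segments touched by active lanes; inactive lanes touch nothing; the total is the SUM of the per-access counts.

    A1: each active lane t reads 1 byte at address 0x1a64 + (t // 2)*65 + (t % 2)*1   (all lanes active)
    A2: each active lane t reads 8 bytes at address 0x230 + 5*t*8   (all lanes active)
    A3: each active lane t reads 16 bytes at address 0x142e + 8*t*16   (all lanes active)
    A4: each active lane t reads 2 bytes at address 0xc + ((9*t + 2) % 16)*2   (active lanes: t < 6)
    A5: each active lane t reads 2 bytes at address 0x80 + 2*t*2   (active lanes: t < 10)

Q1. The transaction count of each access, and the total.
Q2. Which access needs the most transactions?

A1: 8 transactions
A2: 11 transactions
A3: 16 transactions
A4: 1 transaction
A5: 1 transaction

Answer: 8,11,16,1,1; total 37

Answer: A3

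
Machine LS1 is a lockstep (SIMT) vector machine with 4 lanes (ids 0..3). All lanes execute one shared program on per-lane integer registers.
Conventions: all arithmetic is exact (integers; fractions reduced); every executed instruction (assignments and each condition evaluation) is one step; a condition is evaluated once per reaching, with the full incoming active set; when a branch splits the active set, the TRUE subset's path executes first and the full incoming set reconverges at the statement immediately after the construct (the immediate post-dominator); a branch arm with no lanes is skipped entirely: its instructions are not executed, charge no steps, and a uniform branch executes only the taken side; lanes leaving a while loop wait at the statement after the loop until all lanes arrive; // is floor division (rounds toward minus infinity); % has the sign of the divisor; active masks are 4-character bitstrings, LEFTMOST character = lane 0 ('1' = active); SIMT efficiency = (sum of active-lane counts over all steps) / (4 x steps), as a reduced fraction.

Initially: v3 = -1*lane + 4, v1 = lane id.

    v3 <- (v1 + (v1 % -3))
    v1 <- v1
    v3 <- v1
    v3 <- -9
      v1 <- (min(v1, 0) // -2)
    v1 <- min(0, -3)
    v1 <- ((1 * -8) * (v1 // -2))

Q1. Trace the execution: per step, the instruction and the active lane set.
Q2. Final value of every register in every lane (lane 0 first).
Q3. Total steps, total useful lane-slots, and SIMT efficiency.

step 0: v3 <- (v1 + (v1 % -3))       1111
step 1: v1 <- v1                     1111
step 2: v3 <- v1                     1111
step 3: v3 <- -9                     1111
step 4: v1 <- (min(v1, 0) // -2)     1111
step 5: v1 <- min(0, -3)             1111
step 6: v1 <- ((1 * -8) * (v1 // -2)) 1111

Answer: 7 steps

v3: -9,-9,-9,-9
v1: -8,-8,-8,-8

steps = 7; useful = 28; efficiency = 28/28 = 1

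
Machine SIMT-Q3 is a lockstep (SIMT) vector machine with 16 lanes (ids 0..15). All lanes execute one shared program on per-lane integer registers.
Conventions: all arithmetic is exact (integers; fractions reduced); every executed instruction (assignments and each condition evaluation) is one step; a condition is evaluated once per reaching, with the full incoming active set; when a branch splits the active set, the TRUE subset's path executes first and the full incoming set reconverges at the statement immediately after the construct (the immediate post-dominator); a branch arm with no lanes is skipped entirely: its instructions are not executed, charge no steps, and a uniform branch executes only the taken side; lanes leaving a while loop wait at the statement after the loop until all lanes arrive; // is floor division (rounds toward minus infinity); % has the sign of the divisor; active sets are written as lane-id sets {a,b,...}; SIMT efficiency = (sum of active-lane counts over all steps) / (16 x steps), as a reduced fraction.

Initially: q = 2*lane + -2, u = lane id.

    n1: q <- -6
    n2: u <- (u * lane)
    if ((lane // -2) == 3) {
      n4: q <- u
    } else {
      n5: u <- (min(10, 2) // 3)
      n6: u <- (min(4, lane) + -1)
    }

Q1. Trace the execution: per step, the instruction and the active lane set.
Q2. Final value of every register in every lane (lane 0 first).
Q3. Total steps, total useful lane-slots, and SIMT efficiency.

step 0: q <- -6                      {0,1,2,3,4,5,6,7,8,9,10,11,12,13,14,15}
step 1: u <- (u * lane)              {0,1,2,3,4,5,6,7,8,9,10,11,12,13,14,15}
step 2: eval ((lane // -2) == 3)     {0,1,2,3,4,5,6,7,8,9,10,11,12,13,14,15}
step 3: u <- (min(10, 2) // 3)       {0,1,2,3,4,5,6,7,8,9,10,11,12,13,14,15}
step 4: u <- (min(4, lane) + -1)     {0,1,2,3,4,5,6,7,8,9,10,11,12,13,14,15}

Answer: 5 steps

q: -6,-6,-6,-6,-6,-6,-6,-6,-6,-6,-6,-6,-6,-6,-6,-6
u: -1,0,1,2,3,3,3,3,3,3,3,3,3,3,3,3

steps = 5; useful = 80; efficiency = 80/80 = 1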